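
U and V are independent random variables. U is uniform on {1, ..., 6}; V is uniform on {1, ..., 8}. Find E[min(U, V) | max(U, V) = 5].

25/9

Outcomes with max(U, V) = 5: (1,5), (2,5), (3,5), (4,5), (5,1), (5,2), (5,3), (5,4), (5,5), each with probability 1/48.
E[min(U, V) | max(U, V) = 5] = (1 + 2 + 3 + 4 + 1 + 2 + 3 + 4 + 5) / 9 = 25/9.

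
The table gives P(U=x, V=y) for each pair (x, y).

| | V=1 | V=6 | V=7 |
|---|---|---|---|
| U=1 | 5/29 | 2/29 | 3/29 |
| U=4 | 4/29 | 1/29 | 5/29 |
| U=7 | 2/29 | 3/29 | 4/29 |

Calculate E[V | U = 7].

16/3

P(U = 7) = 9/29.
Σ V·P over the event = 1·(2/29) + 6·(3/29) + 7·(4/29) = 48/29.
E[V | U = 7] = (48/29) / (9/29) = 16/3.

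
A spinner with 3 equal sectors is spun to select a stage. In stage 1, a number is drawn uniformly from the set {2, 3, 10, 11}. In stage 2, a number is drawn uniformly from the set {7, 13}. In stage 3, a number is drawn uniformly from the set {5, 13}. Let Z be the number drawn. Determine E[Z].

E[Z | stage 1] = (2+3+10+11)/4 = 13/2.
E[Z | stage 2] = (7+13)/2 = 10.
E[Z | stage 3] = (5+13)/2 = 9.
By the law of total expectation,
E[Z] = (1/3)·(13/2) + (1/3)·(10) + (1/3)·(9) = 17/2.

17/2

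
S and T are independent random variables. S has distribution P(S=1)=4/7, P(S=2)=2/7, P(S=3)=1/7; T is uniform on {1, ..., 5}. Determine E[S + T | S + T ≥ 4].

P(S + T ≥ 4) = 5/7.
Summing (S+T)·P(x,y) over outcomes with S + T ≥ 4 gives 134/35.
E[S + T | S + T ≥ 4] = (134/35) / (5/7) = 134/25.

134/25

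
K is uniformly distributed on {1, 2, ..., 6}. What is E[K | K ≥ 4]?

5

Given K ≥ 4, K is equally likely to be any of {4, 5, 6}.
E[K | K ≥ 4] = (4 + 5 + 6) / 3 = 5.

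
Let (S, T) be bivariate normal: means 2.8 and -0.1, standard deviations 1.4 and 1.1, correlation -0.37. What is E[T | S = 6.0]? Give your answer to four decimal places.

E[T | S=x] = μ_T + ρ(σ_T/σ_S)(x − μ_S) for jointly normal variables.
E[T | S=6.0] = -0.1 + (-0.37)·(1.1/1.4)·(6.0 − (2.8)) = -0.1 + (-0.29071)·(3.2) = -1.0303.

-1.0303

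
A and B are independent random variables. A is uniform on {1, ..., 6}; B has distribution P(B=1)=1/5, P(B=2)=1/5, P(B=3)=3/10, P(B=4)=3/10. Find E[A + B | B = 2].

P(B = 2) = 1/5.
Summing (A+B)·P(x,y) over outcomes with B = 2 gives 11/10.
E[A + B | B = 2] = (11/10) / (1/5) = 11/2.

11/2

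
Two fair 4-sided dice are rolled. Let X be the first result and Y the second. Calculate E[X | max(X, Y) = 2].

Outcomes with max(X, Y) = 2: (1,2), (2,1), (2,2), each with probability 1/16.
E[X | max(X, Y) = 2] = (1 + 2 + 2) / 3 = 5/3.

5/3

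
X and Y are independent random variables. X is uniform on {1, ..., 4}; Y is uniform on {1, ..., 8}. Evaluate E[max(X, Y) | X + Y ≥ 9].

Outcomes with X + Y ≥ 9: (1,8), (2,7), (2,8), (3,6), (3,7), (3,8), (4,5), (4,6), (4,7), (4,8), each with probability 1/32.
E[max(X, Y) | X + Y ≥ 9] = (8 + 7 + 8 + 6 + 7 + 8 + 5 + 6 + 7 + 8) / 10 = 7.

7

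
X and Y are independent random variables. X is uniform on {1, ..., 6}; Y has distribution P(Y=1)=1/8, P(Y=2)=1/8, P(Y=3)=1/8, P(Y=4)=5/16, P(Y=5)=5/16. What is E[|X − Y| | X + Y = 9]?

P(X + Y = 9) = 1/8.
Summing |X−Y|·P(x,y) over outcomes with X + Y = 9 gives 1/6.
E[|X − Y| | X + Y = 9] = (1/6) / (1/8) = 4/3.

4/3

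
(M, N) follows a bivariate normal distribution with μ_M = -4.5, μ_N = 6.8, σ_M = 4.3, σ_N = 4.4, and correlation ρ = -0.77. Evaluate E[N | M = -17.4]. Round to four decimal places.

16.9640

For a bivariate normal, E[N | M=x] = μ_N + ρ·(σ_N/σ_M)·(x − μ_M).
E[N | M=-17.4] = 6.8 + (-0.77)·(4.4/4.3)·(-17.4 − (-4.5)) = 6.8 + (-0.78791)·(-12.9) = 16.9640.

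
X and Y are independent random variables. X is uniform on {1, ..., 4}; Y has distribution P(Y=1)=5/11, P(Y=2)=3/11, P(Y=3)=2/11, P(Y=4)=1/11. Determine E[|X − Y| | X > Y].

41/23

P(X > Y) = 23/44.
Summing |X−Y|·P(x,y) over outcomes with X > Y gives 41/44.
E[|X − Y| | X > Y] = (41/44) / (23/44) = 41/23.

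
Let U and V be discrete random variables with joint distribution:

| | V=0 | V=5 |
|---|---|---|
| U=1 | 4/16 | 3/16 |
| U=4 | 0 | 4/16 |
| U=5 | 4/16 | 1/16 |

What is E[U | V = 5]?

P(V = 5) = 1/2.
Σ U·P over the event = 1·(3/16) + 4·(4/16) + 5·(1/16) = 3/2.
E[U | V = 5] = (3/2) / (1/2) = 3.

3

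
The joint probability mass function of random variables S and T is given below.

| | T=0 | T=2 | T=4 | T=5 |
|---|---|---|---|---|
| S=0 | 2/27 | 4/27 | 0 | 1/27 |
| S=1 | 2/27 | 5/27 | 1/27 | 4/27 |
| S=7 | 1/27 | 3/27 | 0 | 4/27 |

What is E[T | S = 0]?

P(S = 0) = 7/27.
Σ T·P over the event = 0·(2/27) + 2·(4/27) + 5·(1/27) = 13/27.
E[T | S = 0] = (13/27) / (7/27) = 13/7.

13/7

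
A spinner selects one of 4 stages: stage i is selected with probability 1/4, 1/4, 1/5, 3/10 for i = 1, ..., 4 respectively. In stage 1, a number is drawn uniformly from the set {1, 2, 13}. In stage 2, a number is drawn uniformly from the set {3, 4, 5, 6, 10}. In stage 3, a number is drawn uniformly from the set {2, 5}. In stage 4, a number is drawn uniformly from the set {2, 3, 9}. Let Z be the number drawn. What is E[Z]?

E[Z | stage 1] = (1+2+13)/3 = 16/3.
E[Z | stage 2] = (3+4+5+6+10)/5 = 28/5.
E[Z | stage 3] = (2+5)/2 = 7/2.
E[Z | stage 4] = (2+3+9)/3 = 14/3.
By the law of total expectation,
E[Z] = (1/4)·(16/3) + (1/4)·(28/5) + (1/5)·(7/2) + (3/10)·(14/3) = 29/6.

29/6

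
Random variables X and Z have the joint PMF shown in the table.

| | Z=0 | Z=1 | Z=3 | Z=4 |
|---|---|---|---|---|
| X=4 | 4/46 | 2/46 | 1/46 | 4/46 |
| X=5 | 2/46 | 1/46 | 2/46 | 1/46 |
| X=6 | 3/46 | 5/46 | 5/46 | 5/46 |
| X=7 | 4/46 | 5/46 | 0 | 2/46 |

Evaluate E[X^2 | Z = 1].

P(Z = 1) = 13/46.
Σ X^2·P over the event = 16·(2/46) + 25·(1/46) + 36·(5/46) + 49·(5/46) = 241/23.
E[X^2 | Z = 1] = (241/23) / (13/46) = 482/13.

482/13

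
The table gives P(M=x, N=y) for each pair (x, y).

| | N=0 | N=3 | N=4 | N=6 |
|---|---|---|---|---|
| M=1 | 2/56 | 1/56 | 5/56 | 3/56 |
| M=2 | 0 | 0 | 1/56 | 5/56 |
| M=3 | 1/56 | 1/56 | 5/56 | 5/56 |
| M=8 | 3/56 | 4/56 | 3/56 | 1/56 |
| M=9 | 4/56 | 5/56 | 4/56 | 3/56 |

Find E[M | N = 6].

P(N = 6) = 17/56.
Σ M·P over the event = 1·(3/56) + 2·(5/56) + 3·(5/56) + 8·(1/56) + 9·(3/56) = 9/8.
E[M | N = 6] = (9/8) / (17/56) = 63/17.

63/17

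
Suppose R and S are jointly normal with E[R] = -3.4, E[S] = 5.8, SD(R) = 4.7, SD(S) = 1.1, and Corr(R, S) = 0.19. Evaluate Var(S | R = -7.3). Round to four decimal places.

Var(S | R=x) = (1 − ρ²)·σ_S².
Var(S | R=-7.3) = (1.1)²·(1 − (0.19)²) = 1.21·0.9639 = 1.1663.

1.1663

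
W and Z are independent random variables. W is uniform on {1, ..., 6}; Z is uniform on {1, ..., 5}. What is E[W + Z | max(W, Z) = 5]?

70/9

Outcomes with max(W, Z) = 5: (1,5), (2,5), (3,5), (4,5), (5,1), (5,2), (5,3), (5,4), (5,5), each with probability 1/30.
E[W + Z | max(W, Z) = 5] = (6 + 7 + 8 + 9 + 6 + 7 + 8 + 9 + 10) / 9 = 70/9.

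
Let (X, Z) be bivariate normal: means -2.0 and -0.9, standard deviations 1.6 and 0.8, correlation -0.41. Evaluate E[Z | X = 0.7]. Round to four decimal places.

-1.4535

E[Z | X=x] = μ_Z + ρ(σ_Z/σ_X)(x − μ_X) for jointly normal variables.
E[Z | X=0.7] = -0.9 + (-0.41)·(0.8/1.6)·(0.7 − (-2.0)) = -0.9 + (-0.205)·(2.7) = -1.4535.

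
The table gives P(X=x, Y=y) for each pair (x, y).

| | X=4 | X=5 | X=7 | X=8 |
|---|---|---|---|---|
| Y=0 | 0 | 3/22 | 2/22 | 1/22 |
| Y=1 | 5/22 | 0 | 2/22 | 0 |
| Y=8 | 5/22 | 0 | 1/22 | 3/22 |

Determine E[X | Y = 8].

P(Y = 8) = 9/22.
Σ X·P over the event = 4·(5/22) + 7·(1/22) + 8·(3/22) = 51/22.
E[X | Y = 8] = (51/22) / (9/22) = 17/3.

17/3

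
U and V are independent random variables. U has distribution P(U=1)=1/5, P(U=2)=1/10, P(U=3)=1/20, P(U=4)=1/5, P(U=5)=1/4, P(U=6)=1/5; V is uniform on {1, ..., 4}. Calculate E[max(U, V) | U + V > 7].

69/13

P(U + V > 7) = 13/40.
Summing max(U,V)·P(x,y) over outcomes with U + V > 7 gives 69/40.
E[max(U, V) | U + V > 7] = (69/40) / (13/40) = 69/13.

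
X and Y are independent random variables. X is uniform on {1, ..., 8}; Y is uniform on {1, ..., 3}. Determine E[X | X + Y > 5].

89/15

P(X + Y > 5) = 5/8.
Summing X·P(x,y) over outcomes with X + Y > 5 gives 89/24.
E[X | X + Y > 5] = (89/24) / (5/8) = 89/15.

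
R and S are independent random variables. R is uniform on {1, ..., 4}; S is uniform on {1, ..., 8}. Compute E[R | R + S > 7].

P(R + S > 7) = 7/16.
Summing R·P(x,y) over outcomes with R + S > 7 gives 5/4.
E[R | R + S > 7] = (5/4) / (7/16) = 20/7.

20/7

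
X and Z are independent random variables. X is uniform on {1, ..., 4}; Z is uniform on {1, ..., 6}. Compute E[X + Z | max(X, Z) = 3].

24/5

Outcomes with max(X, Z) = 3: (1,3), (2,3), (3,1), (3,2), (3,3), each with probability 1/24.
E[X + Z | max(X, Z) = 3] = (4 + 5 + 4 + 5 + 6) / 5 = 24/5.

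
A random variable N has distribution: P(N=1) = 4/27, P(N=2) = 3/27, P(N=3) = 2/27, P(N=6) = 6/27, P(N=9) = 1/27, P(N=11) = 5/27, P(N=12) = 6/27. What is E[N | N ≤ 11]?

P(N ≤ 11) = 7/9.
Σ over the event: 1·4/27 + 2·1/9 + 3·2/27 + 6·2/9 + 9·1/27 + 11·5/27 = 116/27.
E[N | N ≤ 11] = (116/27) / (7/9) = 116/21.

116/21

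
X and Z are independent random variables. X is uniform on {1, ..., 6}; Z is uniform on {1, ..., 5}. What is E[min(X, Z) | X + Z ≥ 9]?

P(X + Z ≥ 9) = 1/5.
Summing min(X,Z)·P(x,y) over outcomes with X + Z ≥ 9 gives 5/6.
E[min(X, Z) | X + Z ≥ 9] = (5/6) / (1/5) = 25/6.

25/6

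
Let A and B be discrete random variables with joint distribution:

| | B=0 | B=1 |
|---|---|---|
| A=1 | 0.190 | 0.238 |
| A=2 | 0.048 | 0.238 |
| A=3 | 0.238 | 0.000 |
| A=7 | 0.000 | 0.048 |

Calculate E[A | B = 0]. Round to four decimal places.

P(B = 0) = 0.476.
Σ A·P over the event = 1·(0.190) + 2·(0.048) + 3·(0.238) = 1.000.
E[A | B = 0] = (1.000) / (0.476) = 2.1008.

2.1008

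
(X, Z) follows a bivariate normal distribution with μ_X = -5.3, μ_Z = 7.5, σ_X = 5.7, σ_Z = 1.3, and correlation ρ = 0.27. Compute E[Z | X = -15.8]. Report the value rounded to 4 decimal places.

For a bivariate normal, E[Z | X=x] = μ_Z + ρ·(σ_Z/σ_X)·(x − μ_X).
E[Z | X=-15.8] = 7.5 + (0.27)·(1.3/5.7)·(-15.8 − (-5.3)) = 7.5 + (0.061579)·(-10.5) = 6.8534.

6.8534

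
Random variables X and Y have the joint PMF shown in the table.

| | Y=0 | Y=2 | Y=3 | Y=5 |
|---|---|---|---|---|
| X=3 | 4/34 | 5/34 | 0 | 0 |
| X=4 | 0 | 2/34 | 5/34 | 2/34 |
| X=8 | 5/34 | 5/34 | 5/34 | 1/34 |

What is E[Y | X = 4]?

29/9

P(X = 4) = 9/34.
Σ Y·P over the event = 2·(2/34) + 3·(5/34) + 5·(2/34) = 29/34.
E[Y | X = 4] = (29/34) / (9/34) = 29/9.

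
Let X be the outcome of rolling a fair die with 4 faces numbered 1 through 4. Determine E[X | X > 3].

4

Given X > 3, X is equally likely to be any of {4}.
E[X | X > 3] = (4) / 1 = 4.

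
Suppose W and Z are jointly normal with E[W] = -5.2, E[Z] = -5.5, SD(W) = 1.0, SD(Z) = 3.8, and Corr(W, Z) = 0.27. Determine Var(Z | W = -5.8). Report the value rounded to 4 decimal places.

The conditional variance in a bivariate normal is σ_Z²(1 − ρ²), independent of x.
Var(Z | W=-5.8) = (3.8)²·(1 − (0.27)²) = 14.44·0.9271 = 13.3873.

13.3873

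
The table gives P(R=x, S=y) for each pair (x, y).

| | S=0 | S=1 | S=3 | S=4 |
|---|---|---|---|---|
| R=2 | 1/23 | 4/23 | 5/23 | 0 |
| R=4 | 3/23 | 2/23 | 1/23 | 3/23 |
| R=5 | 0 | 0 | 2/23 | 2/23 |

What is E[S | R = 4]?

17/9

P(R = 4) = 9/23.
Σ S·P over the event = 0·(3/23) + 1·(2/23) + 3·(1/23) + 4·(3/23) = 17/23.
E[S | R = 4] = (17/23) / (9/23) = 17/9.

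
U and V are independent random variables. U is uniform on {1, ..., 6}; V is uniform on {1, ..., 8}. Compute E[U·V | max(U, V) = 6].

P(max(U, V) = 6) = 11/48.
Summing UV·P(x,y) over outcomes with max(U, V) = 6 gives 9/2.
E[U·V | max(U, V) = 6] = (9/2) / (11/48) = 216/11.

216/11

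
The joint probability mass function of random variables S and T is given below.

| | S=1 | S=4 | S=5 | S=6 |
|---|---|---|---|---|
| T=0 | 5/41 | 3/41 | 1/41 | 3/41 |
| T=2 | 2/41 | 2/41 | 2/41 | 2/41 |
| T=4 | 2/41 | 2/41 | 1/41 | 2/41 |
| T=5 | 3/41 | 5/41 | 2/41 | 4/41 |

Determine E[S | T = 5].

P(T = 5) = 14/41.
Summing S·P(S=x,T=y) over the conditioning event gives 57/41.
E[S | T = 5] = (57/41) / (14/41) = 57/14.

57/14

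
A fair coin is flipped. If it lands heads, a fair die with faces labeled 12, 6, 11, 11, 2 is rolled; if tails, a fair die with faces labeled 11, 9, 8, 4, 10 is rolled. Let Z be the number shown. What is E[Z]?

E[Z | heads] = (12+6+11+11+2)/5 = 42/5.
E[Z | tails] = (11+9+8+4+10)/5 = 42/5.
E[Z] = (1/2)·(42/5) + (1/2)·(42/5) = 42/5.

42/5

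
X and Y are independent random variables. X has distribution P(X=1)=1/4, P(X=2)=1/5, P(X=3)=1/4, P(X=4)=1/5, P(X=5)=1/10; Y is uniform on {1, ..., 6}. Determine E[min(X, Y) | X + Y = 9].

39/11

P(X + Y = 9) = 11/120.
Summing min(X,Y)·P(x,y) over outcomes with X + Y = 9 gives 13/40.
E[min(X, Y) | X + Y = 9] = (13/40) / (11/120) = 39/11.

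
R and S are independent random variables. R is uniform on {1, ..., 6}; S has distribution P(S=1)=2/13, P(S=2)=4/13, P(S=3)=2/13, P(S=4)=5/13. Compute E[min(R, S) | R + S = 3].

1

P(R + S = 3) = 1/13.
Summing min(R,S)·P(x,y) over outcomes with R + S = 3 gives 1/13.
E[min(R, S) | R + S = 3] = (1/13) / (1/13) = 1.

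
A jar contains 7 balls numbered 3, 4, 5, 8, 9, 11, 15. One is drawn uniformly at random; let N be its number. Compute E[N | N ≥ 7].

43/4

P(N ≥ 7) = 4/7.
Σ over the event: 8·1/7 + 9·1/7 + 11·1/7 + 15·1/7 = 43/7.
E[N | N ≥ 7] = (43/7) / (4/7) = 43/4.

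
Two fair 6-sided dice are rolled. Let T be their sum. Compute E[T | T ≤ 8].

76/13

P(T ≤ 8) = 13/18.
Σ over the event: 2·1/36 + 3·1/18 + 4·1/12 + 5·1/9 + 6·5/36 + 7·1/6 + 8·5/36 = 38/9.
E[T | T ≤ 8] = (38/9) / (13/18) = 76/13.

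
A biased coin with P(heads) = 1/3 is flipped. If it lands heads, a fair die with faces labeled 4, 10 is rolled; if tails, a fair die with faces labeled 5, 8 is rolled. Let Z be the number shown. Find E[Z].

E[Z | heads] = (4+10)/2 = 7.
E[Z | tails] = (5+8)/2 = 13/2.
By the law of total expectation,
E[Z] = (1/3)·(7) + (2/3)·(13/2) = 20/3.

20/3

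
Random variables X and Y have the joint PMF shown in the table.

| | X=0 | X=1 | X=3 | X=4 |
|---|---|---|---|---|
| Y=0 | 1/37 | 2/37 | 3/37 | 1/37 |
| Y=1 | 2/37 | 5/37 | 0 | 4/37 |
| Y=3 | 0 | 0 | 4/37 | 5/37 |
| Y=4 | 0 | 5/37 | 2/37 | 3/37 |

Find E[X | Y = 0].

15/7

P(Y = 0) = 7/37.
Σ X·P over the event = 0·(1/37) + 1·(2/37) + 3·(3/37) + 4·(1/37) = 15/37.
E[X | Y = 0] = (15/37) / (7/37) = 15/7.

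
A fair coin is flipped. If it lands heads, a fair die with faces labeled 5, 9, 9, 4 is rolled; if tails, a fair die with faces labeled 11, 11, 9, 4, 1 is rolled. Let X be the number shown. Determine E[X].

279/40

E[X | heads] = (5+9+9+4)/4 = 27/4.
E[X | tails] = (11+11+9+4+1)/5 = 36/5.
By the law of total expectation,
E[X] = (1/2)·(27/4) + (1/2)·(36/5) = 279/40.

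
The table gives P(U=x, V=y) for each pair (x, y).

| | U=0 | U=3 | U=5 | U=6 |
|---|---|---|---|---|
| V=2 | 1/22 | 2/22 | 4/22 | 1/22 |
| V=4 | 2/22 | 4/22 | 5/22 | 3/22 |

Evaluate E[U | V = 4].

P(V = 4) = 7/11.
Σ U·P over the event = 0·(2/22) + 3·(4/22) + 5·(5/22) + 6·(3/22) = 5/2.
E[U | V = 4] = (5/2) / (7/11) = 55/14.

55/14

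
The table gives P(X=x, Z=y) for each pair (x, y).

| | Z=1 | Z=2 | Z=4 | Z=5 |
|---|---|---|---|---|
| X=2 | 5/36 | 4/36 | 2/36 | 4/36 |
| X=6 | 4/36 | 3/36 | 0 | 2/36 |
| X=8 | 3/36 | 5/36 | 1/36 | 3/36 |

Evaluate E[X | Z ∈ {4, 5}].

14/3

P(Z ∈ {4, 5}) = 1/3.
Summing X·P(X=x,Z=y) over the conditioning event gives 14/9.
E[X | Z ∈ {4, 5}] = (14/9) / (1/3) = 14/3.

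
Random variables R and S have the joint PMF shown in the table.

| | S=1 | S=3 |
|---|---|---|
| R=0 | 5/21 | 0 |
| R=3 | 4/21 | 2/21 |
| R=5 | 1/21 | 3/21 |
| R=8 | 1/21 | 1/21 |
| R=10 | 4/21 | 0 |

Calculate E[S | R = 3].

5/3

P(R = 3) = 2/7.
Σ S·P over the event = 1·(4/21) + 3·(2/21) = 10/21.
E[S | R = 3] = (10/21) / (2/7) = 5/3.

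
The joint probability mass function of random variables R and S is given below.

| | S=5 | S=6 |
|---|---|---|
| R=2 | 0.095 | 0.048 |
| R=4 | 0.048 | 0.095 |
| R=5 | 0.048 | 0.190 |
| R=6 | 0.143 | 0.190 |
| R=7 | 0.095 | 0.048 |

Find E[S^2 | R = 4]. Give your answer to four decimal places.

P(R = 4) = 0.143.
Σ S^2·P over the event = 25·(0.048) + 36·(0.095) = 4.620.
E[S^2 | R = 4] = (4.620) / (0.143) = 32.3077.

32.3077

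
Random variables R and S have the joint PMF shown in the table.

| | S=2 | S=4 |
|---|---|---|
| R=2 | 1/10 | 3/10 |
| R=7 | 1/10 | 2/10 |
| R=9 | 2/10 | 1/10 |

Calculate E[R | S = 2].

27/4

P(S = 2) = 2/5.
Σ R·P over the event = 2·(1/10) + 7·(1/10) + 9·(2/10) = 27/10.
E[R | S = 2] = (27/10) / (2/5) = 27/4.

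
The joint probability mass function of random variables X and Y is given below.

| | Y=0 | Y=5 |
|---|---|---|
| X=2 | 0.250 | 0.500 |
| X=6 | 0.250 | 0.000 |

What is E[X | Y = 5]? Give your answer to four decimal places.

2.0000

P(Y = 5) = 0.500.
Σ X·P over the event = 2·(0.500) = 1.000.
E[X | Y = 5] = (1.000) / (0.500) = 2.0000.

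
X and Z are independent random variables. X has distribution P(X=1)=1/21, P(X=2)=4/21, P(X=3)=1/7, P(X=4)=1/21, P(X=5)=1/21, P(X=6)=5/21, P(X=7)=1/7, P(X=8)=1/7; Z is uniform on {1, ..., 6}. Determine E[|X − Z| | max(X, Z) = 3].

15/14

P(max(X, Z) = 3) = 1/9.
Summing |X−Z|·P(x,y) over outcomes with max(X, Z) = 3 gives 5/42.
E[|X − Z| | max(X, Z) = 3] = (5/42) / (1/9) = 15/14.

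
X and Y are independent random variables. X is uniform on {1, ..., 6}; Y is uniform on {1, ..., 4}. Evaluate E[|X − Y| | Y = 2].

Outcomes with Y = 2: (1,2), (2,2), (3,2), (4,2), (5,2), (6,2), each with probability 1/24.
E[|X − Y| | Y = 2] = (1 + 0 + 1 + 2 + 3 + 4) / 6 = 11/6.

11/6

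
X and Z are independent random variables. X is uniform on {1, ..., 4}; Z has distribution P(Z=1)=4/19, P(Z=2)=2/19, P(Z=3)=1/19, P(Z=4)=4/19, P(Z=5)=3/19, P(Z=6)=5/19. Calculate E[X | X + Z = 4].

17/7

P(X + Z = 4) = 7/76.
Summing X·P(x,y) over outcomes with X + Z = 4 gives 17/76.
E[X | X + Z = 4] = (17/76) / (7/76) = 17/7.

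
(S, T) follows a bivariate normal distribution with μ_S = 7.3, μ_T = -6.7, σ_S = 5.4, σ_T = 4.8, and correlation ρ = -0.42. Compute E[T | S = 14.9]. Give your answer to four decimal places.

The regression of T on S has slope ρ·σ_T/σ_S and passes through (μ_S, μ_T).
E[T | S=14.9] = -6.7 + (-0.42)·(4.8/5.4)·(14.9 − (7.3)) = -6.7 + (-0.37333)·(7.6) = -9.5373.

-9.5373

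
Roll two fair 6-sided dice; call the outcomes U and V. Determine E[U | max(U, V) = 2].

5/3

Outcomes with max(U, V) = 2: (1,2), (2,1), (2,2), each with probability 1/36.
E[U | max(U, V) = 2] = (1 + 2 + 2) / 3 = 5/3.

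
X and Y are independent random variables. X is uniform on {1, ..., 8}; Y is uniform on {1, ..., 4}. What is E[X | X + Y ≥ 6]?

P(X + Y ≥ 6) = 11/16.
Summing X·P(x,y) over outcomes with X + Y ≥ 6 gives 31/8.
E[X | X + Y ≥ 6] = (31/8) / (11/16) = 62/11.

62/11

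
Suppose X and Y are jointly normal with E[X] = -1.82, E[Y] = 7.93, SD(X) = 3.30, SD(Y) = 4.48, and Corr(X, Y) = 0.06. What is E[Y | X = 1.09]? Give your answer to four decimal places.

8.1670

E[Y | X=x] = μ_Y + ρ(σ_Y/σ_X)(x − μ_X) for jointly normal variables.
E[Y | X=1.09] = 7.93 + (0.06)·(4.48/3.30)·(1.09 − (-1.82)) = 7.93 + (0.081455)·(2.91) = 8.1670.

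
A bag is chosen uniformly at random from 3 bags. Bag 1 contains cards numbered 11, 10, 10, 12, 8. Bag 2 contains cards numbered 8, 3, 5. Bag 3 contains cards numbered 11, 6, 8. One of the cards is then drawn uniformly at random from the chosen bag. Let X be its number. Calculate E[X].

358/45

E[X | bag 1] = (11+10+10+12+8)/5 = 51/5.
E[X | bag 2] = (8+3+5)/3 = 16/3.
E[X | bag 3] = (11+6+8)/3 = 25/3.
By the law of total expectation,
E[X] = (1/3)·(51/5) + (1/3)·(16/3) + (1/3)·(25/3) = 358/45.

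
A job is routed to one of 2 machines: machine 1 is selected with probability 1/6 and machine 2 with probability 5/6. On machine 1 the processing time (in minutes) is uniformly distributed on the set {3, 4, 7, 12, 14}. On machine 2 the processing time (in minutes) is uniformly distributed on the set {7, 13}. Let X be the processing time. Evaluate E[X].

E[X | machine 1] = (3+4+7+12+14)/5 = 8.
E[X | machine 2] = (7+13)/2 = 10.
By the law of total expectation,
E[X] = (1/6)·(8) + (5/6)·(10) = 29/3.

29/3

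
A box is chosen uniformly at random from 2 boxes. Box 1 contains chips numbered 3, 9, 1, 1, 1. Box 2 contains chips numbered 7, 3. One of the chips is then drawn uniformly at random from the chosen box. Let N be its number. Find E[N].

4

E[N | box 1] = (3+9+1+1+1)/5 = 3.
E[N | box 2] = (7+3)/2 = 5.
By the law of total expectation,
E[N] = (1/2)·(3) + (1/2)·(5) = 4.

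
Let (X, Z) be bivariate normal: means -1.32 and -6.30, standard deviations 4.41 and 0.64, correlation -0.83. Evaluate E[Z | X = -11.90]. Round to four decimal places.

E[Z | X=x] = μ_Z + ρ(σ_Z/σ_X)(x − μ_X) for jointly normal variables.
E[Z | X=-11.90] = -6.30 + (-0.83)·(0.64/4.41)·(-11.90 − (-1.32)) = -6.30 + (-0.12045)·(-10.58) = -5.0256.

-5.0256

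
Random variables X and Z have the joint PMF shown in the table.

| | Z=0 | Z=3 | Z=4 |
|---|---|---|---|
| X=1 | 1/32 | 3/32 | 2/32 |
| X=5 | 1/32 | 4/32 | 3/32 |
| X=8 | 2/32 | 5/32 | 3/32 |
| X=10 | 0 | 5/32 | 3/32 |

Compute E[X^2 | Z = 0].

77/2

P(Z = 0) = 1/8.
Σ X^2·P over the event = 1·(1/32) + 25·(1/32) + 64·(2/32) = 77/16.
E[X^2 | Z = 0] = (77/16) / (1/8) = 77/2.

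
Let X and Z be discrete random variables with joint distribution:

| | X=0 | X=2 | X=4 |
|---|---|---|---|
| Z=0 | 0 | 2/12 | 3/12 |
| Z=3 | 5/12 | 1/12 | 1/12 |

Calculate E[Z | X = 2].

1

P(X = 2) = 1/4.
Σ Z·P over the event = 0·(2/12) + 3·(1/12) = 1/4.
E[Z | X = 2] = (1/4) / (1/4) = 1.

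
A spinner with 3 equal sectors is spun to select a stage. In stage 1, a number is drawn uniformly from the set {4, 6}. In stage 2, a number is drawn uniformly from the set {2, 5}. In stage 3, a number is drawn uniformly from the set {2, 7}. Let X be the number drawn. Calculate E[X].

E[X | stage 1] = (4+6)/2 = 5.
E[X | stage 2] = (2+5)/2 = 7/2.
E[X | stage 3] = (2+7)/2 = 9/2.
By the law of total expectation,
E[X] = (1/3)·(5) + (1/3)·(7/2) + (1/3)·(9/2) = 13/3.

13/3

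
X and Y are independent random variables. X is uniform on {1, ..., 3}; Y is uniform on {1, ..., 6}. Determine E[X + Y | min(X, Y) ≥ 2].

13/2

P(min(X, Y) ≥ 2) = 5/9.
Summing (X+Y)·P(x,y) over outcomes with min(X, Y) ≥ 2 gives 65/18.
E[X + Y | min(X, Y) ≥ 2] = (65/18) / (5/9) = 13/2.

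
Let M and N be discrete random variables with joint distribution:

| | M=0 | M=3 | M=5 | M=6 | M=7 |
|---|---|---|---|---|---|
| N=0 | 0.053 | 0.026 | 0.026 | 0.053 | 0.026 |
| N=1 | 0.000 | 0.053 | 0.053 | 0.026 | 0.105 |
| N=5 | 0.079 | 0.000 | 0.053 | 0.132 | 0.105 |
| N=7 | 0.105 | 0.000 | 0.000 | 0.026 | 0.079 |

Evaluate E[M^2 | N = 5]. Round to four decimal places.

30.4119

P(N = 5) = 0.369.
Σ M^2·P over the event = 0·(0.079) + 25·(0.053) + 36·(0.132) + 49·(0.105) = 11.222.
E[M^2 | N = 5] = (11.222) / (0.369) = 30.4119.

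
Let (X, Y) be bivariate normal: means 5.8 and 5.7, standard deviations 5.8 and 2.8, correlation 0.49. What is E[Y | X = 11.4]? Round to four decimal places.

The regression of Y on X has slope ρ·σ_Y/σ_X and passes through (μ_X, μ_Y).
E[Y | X=11.4] = 5.7 + (0.49)·(2.8/5.8)·(11.4 − (5.8)) = 5.7 + (0.23655)·(5.6) = 7.0247.

7.0247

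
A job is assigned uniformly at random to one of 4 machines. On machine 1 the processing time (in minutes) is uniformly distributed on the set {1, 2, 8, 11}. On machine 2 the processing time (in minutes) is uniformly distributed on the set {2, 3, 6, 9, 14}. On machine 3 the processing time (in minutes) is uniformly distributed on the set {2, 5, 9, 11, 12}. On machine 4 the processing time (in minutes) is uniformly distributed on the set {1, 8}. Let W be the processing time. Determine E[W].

123/20

E[W | machine 1] = (1+2+8+11)/4 = 11/2.
E[W | machine 2] = (2+3+6+9+14)/5 = 34/5.
E[W | machine 3] = (2+5+9+11+12)/5 = 39/5.
E[W | machine 4] = (1+8)/2 = 9/2.
By the law of total expectation,
E[W] = (1/4)·(11/2) + (1/4)·(34/5) + (1/4)·(39/5) + (1/4)·(9/2) = 123/20.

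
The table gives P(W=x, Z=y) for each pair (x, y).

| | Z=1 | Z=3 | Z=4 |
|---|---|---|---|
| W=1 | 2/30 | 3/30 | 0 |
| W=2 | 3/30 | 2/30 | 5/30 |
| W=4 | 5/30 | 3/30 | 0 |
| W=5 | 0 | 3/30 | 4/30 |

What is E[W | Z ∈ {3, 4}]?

16/5

P(Z ∈ {3, 4}) = 2/3.
Σ W·P over the event = 1·(3/30) + 2·(2/30) + 2·(5/30) + 4·(3/30) + 5·(3/30) + 5·(4/30) = 32/15.
E[W | Z ∈ {3, 4}] = (32/15) / (2/3) = 16/5.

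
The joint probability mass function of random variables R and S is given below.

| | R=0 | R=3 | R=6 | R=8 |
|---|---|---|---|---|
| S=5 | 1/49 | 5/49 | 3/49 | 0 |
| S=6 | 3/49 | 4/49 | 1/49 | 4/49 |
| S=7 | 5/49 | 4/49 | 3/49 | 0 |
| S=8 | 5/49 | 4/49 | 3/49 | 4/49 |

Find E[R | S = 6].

25/6

P(S = 6) = 12/49.
Summing R·P(R=x,S=y) over the conditioning event gives 50/49.
E[R | S = 6] = (50/49) / (12/49) = 25/6.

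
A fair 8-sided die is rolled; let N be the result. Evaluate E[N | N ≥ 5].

13/2

Given N ≥ 5, N is equally likely to be any of {5, 6, 7, 8}.
E[N | N ≥ 5] = (5 + 6 + 7 + 8) / 4 = 13/2.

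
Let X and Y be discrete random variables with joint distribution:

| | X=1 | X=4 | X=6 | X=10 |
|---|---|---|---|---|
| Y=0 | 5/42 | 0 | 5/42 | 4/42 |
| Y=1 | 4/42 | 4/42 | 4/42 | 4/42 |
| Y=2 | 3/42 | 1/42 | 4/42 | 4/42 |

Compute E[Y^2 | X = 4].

8/5

P(X = 4) = 5/42.
Σ Y^2·P over the event = 1·(4/42) + 4·(1/42) = 4/21.
E[Y^2 | X = 4] = (4/21) / (5/42) = 8/5.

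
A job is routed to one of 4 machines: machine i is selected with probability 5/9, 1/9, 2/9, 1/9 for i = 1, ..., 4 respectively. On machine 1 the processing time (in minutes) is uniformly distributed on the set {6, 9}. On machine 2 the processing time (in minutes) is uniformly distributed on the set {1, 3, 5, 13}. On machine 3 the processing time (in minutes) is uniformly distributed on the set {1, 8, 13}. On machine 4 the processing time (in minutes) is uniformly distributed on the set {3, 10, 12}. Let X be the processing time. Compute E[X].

22/3

E[X | machine 1] = (6+9)/2 = 15/2.
E[X | machine 2] = (1+3+5+13)/4 = 11/2.
E[X | machine 3] = (1+8+13)/3 = 22/3.
E[X | machine 4] = (3+10+12)/3 = 25/3.
E[X] = (5/9)·(15/2) + (1/9)·(11/2) + (2/9)·(22/3) + (1/9)·(25/3) = 22/3.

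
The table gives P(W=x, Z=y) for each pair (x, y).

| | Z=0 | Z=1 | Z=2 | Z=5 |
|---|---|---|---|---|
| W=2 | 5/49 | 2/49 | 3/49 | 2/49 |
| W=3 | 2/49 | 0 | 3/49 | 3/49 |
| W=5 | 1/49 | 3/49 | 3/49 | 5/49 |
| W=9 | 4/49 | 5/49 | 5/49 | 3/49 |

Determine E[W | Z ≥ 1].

204/37

P(Z ≥ 1) = 37/49.
Summing W·P(W=x,Z=y) over the conditioning event gives 204/49.
E[W | Z ≥ 1] = (204/49) / (37/49) = 204/37.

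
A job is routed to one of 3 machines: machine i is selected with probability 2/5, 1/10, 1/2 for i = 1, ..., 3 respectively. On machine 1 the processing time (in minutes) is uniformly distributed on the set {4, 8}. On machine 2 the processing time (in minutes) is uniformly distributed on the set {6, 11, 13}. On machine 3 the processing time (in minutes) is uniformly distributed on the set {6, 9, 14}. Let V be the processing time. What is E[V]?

E[V | machine 1] = (4+8)/2 = 6.
E[V | machine 2] = (6+11+13)/3 = 10.
E[V | machine 3] = (6+9+14)/3 = 29/3.
E[V] = (2/5)·(6) + (1/10)·(10) + (1/2)·(29/3) = 247/30.

247/30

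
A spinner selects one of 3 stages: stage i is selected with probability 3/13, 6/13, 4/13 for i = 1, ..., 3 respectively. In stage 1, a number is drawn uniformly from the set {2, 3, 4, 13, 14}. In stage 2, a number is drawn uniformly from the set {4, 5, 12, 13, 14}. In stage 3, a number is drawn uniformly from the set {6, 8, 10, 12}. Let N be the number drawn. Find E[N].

E[N | stage 1] = (2+3+4+13+14)/5 = 36/5.
E[N | stage 2] = (4+5+12+13+14)/5 = 48/5.
E[N | stage 3] = (6+8+10+12)/4 = 9.
By the law of total expectation,
E[N] = (3/13)·(36/5) + (6/13)·(48/5) + (4/13)·(9) = 576/65.

576/65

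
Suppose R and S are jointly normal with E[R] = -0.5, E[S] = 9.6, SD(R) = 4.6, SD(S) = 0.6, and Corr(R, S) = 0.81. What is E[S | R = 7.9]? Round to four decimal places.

For a bivariate normal, E[S | R=x] = μ_S + ρ·(σ_S/σ_R)·(x − μ_R).
E[S | R=7.9] = 9.6 + (0.81)·(0.6/4.6)·(7.9 − (-0.5)) = 9.6 + (0.10565)·(8.4) = 10.4875.

10.4875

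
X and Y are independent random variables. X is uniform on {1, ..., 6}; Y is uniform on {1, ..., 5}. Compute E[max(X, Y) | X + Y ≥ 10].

17/3

Outcomes with X + Y ≥ 10: (5,5), (6,4), (6,5), each with probability 1/30.
E[max(X, Y) | X + Y ≥ 10] = (5 + 6 + 6) / 3 = 17/3.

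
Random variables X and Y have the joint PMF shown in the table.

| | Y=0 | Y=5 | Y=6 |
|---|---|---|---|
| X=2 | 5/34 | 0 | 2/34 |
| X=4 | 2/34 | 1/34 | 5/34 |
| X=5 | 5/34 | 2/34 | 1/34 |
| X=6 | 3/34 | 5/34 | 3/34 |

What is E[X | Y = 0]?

61/15

P(Y = 0) = 15/34.
Σ X·P over the event = 2·(5/34) + 4·(2/34) + 5·(5/34) + 6·(3/34) = 61/34.
E[X | Y = 0] = (61/34) / (15/34) = 61/15.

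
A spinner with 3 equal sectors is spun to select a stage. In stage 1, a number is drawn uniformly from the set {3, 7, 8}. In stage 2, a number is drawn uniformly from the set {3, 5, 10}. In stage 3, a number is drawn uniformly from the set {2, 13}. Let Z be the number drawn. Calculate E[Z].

E[Z | stage 1] = (3+7+8)/3 = 6.
E[Z | stage 2] = (3+5+10)/3 = 6.
E[Z | stage 3] = (2+13)/2 = 15/2.
E[Z] = (1/3)·(6) + (1/3)·(6) + (1/3)·(15/2) = 13/2.

13/2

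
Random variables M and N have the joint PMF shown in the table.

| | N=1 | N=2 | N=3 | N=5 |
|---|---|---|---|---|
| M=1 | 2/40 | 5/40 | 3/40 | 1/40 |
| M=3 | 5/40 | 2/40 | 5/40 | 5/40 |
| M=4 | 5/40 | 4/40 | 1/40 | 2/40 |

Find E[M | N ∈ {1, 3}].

59/21

P(N ∈ {1, 3}) = 21/40.
Σ M·P over the event = 1·(2/40) + 1·(3/40) + 3·(5/40) + 3·(5/40) + 4·(5/40) + 4·(1/40) = 59/40.
E[M | N ∈ {1, 3}] = (59/40) / (21/40) = 59/21.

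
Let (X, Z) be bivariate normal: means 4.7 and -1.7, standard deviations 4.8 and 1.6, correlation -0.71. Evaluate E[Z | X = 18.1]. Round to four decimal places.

-4.8713

E[Z | X=x] = μ_Z + ρ(σ_Z/σ_X)(x − μ_X) for jointly normal variables.
E[Z | X=18.1] = -1.7 + (-0.71)·(1.6/4.8)·(18.1 − (4.7)) = -1.7 + (-0.236667)·(13.4) = -4.8713.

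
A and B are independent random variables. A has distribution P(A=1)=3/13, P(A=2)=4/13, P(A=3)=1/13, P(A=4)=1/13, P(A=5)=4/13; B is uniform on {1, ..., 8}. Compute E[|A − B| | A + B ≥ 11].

12/5

P(A + B ≥ 11) = 15/104.
Summing |A−B|·P(x,y) over outcomes with A + B ≥ 11 gives 9/26.
E[|A − B| | A + B ≥ 11] = (9/26) / (15/104) = 12/5.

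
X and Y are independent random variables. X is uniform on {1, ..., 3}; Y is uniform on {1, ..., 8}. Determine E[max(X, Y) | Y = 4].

4

P(Y = 4) = 1/8.
Summing max(X,Y)·P(x,y) over outcomes with Y = 4 gives 1/2.
E[max(X, Y) | Y = 4] = (1/2) / (1/8) = 4.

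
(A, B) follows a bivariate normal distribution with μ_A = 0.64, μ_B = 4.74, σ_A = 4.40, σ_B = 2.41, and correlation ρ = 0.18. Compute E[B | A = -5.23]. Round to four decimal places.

4.1613

E[B | A=x] = μ_B + ρ(σ_B/σ_A)(x − μ_A) for jointly normal variables.
E[B | A=-5.23] = 4.74 + (0.18)·(2.41/4.40)·(-5.23 − (0.64)) = 4.74 + (0.098591)·(-5.87) = 4.1613.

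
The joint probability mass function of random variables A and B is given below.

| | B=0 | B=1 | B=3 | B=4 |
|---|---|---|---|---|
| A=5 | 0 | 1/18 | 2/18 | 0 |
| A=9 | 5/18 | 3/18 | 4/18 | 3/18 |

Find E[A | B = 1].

8

P(B = 1) = 2/9.
Σ A·P over the event = 5·(1/18) + 9·(3/18) = 16/9.
E[A | B = 1] = (16/9) / (2/9) = 8.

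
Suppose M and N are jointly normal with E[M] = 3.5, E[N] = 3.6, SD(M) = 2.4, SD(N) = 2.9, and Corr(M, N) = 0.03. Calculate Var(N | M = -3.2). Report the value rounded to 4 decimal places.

For a bivariate normal, Var(N | M=x) = σ_N²(1 − ρ²).
Var(N | M=-3.2) = (2.9)²·(1 − (0.03)²) = 8.41·0.9991 = 8.4024.

8.4024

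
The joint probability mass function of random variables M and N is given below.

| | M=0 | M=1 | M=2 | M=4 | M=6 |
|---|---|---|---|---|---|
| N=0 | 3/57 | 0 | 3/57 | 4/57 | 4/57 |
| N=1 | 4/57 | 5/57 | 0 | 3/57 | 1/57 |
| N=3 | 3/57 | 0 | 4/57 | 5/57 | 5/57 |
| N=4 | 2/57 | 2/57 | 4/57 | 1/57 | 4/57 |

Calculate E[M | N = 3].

58/17

P(N = 3) = 17/57.
Σ M·P over the event = 0·(3/57) + 2·(4/57) + 4·(5/57) + 6·(5/57) = 58/57.
E[M | N = 3] = (58/57) / (17/57) = 58/17.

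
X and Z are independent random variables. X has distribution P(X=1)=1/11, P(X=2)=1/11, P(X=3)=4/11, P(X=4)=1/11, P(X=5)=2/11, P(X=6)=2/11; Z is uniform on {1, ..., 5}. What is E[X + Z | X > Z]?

69/10

P(X > Z) = 6/11.
Summing (X+Z)·P(x,y) over outcomes with X > Z gives 207/55.
E[X + Z | X > Z] = (207/55) / (6/11) = 69/10.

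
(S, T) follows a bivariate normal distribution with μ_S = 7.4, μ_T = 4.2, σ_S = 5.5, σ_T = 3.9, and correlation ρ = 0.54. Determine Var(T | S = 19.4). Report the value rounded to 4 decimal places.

The conditional variance in a bivariate normal is σ_T²(1 − ρ²), independent of x.
Var(T | S=19.4) = (3.9)²·(1 − (0.54)²) = 15.21·0.7084 = 10.7748.

10.7748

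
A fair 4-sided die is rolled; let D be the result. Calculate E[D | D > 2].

Given D > 2, D is equally likely to be any of {3, 4}.
E[D | D > 2] = (3 + 4) / 2 = 7/2.

7/2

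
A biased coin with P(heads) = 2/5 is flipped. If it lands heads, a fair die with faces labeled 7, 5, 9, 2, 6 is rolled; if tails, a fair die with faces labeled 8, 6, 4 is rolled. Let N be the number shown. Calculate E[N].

148/25

E[N | heads] = (7+5+9+2+6)/5 = 29/5.
E[N | tails] = (8+6+4)/3 = 6.
E[N] = (2/5)·(29/5) + (3/5)·(6) = 148/25.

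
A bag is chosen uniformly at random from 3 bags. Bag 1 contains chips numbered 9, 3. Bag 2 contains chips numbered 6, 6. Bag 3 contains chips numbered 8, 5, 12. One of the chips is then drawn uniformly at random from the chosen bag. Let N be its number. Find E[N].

E[N | bag 1] = (9+3)/2 = 6.
E[N | bag 2] = (6+6)/2 = 6.
E[N | bag 3] = (8+5+12)/3 = 25/3.
E[N] = (1/3)·(6) + (1/3)·(6) + (1/3)·(25/3) = 61/9.

61/9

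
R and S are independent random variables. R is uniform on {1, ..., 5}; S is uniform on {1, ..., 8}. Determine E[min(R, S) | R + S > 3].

97/37

P(R + S > 3) = 37/40.
Summing min(R,S)·P(x,y) over outcomes with R + S > 3 gives 97/40.
E[min(R, S) | R + S > 3] = (97/40) / (37/40) = 97/37.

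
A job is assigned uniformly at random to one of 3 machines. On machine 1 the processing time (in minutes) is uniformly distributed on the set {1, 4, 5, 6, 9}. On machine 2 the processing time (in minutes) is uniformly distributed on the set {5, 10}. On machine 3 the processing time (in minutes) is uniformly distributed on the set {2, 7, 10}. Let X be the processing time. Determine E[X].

E[X | machine 1] = (1+4+5+6+9)/5 = 5.
E[X | machine 2] = (5+10)/2 = 15/2.
E[X | machine 3] = (2+7+10)/3 = 19/3.
E[X] = (1/3)·(5) + (1/3)·(15/2) + (1/3)·(19/3) = 113/18.

113/18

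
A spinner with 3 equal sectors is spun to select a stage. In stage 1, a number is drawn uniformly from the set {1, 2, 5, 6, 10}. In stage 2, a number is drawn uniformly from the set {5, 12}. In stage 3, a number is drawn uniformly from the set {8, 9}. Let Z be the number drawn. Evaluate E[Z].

E[Z | stage 1] = (1+2+5+6+10)/5 = 24/5.
E[Z | stage 2] = (5+12)/2 = 17/2.
E[Z | stage 3] = (8+9)/2 = 17/2.
E[Z] = (1/3)·(24/5) + (1/3)·(17/2) + (1/3)·(17/2) = 109/15.

109/15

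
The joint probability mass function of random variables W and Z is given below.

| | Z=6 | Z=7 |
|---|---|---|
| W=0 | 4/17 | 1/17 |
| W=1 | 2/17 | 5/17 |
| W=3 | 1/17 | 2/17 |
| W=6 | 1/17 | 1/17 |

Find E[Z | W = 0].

P(W = 0) = 5/17.
Σ Z·P over the event = 6·(4/17) + 7·(1/17) = 31/17.
E[Z | W = 0] = (31/17) / (5/17) = 31/5.

31/5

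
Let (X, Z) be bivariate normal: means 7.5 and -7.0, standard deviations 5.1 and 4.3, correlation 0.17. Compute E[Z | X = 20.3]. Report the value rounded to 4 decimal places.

For a bivariate normal, E[Z | X=x] = μ_Z + ρ·(σ_Z/σ_X)·(x − μ_X).
E[Z | X=20.3] = -7.0 + (0.17)·(4.3/5.1)·(20.3 − (7.5)) = -7.0 + (0.143333)·(12.8) = -5.1653.

-5.1653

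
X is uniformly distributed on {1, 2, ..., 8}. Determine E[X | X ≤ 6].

Given X ≤ 6, X is equally likely to be any of {1, 2, 3, 4, 5, 6}.
E[X | X ≤ 6] = (1 + 2 + 3 + 4 + 5 + 6) / 6 = 7/2.

7/2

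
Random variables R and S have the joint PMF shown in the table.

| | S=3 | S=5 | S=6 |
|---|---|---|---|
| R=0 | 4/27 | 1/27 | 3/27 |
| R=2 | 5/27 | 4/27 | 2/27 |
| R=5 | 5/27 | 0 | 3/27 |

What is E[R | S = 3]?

P(S = 3) = 14/27.
Summing R·P(R=x,S=y) over the conditioning event gives 35/27.
E[R | S = 3] = (35/27) / (14/27) = 5/2.

5/2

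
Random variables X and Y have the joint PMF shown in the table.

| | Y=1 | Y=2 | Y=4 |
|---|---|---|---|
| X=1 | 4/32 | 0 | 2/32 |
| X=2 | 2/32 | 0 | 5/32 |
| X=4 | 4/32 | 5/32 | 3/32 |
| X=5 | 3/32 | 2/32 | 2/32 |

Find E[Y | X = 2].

22/7

P(X = 2) = 7/32.
Σ Y·P over the event = 1·(2/32) + 4·(5/32) = 11/16.
E[Y | X = 2] = (11/16) / (7/32) = 22/7.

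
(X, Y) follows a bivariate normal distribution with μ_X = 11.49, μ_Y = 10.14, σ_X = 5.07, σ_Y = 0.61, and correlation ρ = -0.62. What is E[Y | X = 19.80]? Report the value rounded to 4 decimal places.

For a bivariate normal, E[Y | X=x] = μ_Y + ρ·(σ_Y/σ_X)·(x − μ_X).
E[Y | X=19.80] = 10.14 + (-0.62)·(0.61/5.07)·(19.80 − (11.49)) = 10.14 + (-0.074596)·(8.31) = 9.5201.

9.5201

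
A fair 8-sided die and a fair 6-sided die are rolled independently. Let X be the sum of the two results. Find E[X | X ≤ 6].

14/3

P(X ≤ 6) = 5/16.
Σ over the event: 2·1/48 + 3·1/24 + 4·1/16 + 5·1/12 + 6·5/48 = 35/24.
E[X | X ≤ 6] = (35/24) / (5/16) = 14/3.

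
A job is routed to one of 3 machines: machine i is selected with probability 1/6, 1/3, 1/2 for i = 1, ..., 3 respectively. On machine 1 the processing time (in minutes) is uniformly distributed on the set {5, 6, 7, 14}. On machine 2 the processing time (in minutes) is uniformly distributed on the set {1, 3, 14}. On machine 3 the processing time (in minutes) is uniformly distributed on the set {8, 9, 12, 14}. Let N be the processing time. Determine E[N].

E[N | machine 1] = (5+6+7+14)/4 = 8.
E[N | machine 2] = (1+3+14)/3 = 6.
E[N | machine 3] = (8+9+12+14)/4 = 43/4.
By the law of total expectation,
E[N] = (1/6)·(8) + (1/3)·(6) + (1/2)·(43/4) = 209/24.

209/24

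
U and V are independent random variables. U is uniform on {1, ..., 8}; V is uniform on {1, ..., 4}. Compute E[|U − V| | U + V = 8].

3

P(U + V = 8) = 1/8.
Summing |U−V|·P(x,y) over outcomes with U + V = 8 gives 3/8.
E[|U − V| | U + V = 8] = (3/8) / (1/8) = 3.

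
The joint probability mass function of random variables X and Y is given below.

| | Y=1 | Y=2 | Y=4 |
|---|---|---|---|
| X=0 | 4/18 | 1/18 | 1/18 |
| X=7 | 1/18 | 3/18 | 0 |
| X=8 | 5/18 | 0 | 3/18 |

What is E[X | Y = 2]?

21/4

P(Y = 2) = 2/9.
Summing X·P(X=x,Y=y) over the conditioning event gives 7/6.
E[X | Y = 2] = (7/6) / (2/9) = 21/4.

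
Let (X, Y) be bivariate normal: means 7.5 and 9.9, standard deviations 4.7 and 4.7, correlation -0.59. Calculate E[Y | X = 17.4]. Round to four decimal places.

4.0590

E[Y | X=x] = μ_Y + ρ(σ_Y/σ_X)(x − μ_X) for jointly normal variables.
E[Y | X=17.4] = 9.9 + (-0.59)·(4.7/4.7)·(17.4 − (7.5)) = 9.9 + (-0.59)·(9.9) = 4.0590.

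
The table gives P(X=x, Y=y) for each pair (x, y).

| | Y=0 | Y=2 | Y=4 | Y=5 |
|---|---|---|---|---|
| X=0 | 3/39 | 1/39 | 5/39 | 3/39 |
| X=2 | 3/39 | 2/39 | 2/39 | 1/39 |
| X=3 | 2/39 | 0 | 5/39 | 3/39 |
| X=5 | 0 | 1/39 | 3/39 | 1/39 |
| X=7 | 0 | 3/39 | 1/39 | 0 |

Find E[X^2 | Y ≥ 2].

413/31

P(Y ≥ 2) = 31/39.
Summing X^2·P(X=x,Y=y) over the conditioning event gives 413/39.
E[X^2 | Y ≥ 2] = (413/39) / (31/39) = 413/31.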